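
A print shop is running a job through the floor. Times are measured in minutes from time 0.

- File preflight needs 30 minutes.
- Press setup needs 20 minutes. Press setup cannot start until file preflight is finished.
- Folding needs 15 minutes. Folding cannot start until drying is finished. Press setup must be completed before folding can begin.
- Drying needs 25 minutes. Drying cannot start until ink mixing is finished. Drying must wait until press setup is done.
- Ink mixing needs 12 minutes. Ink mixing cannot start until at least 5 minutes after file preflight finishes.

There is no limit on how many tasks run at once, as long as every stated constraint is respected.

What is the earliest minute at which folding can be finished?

90

File preflight has no prerequisites, so it starts at minute 0 and finishes at minute 30.
Press setup waits on file preflight (finishes minute 30), so it starts at minute 30 and finishes at 30 + 20 = minute 50.
Ink mixing cannot begin until file preflight (finishes minute 30, plus 5-minute gap → minute 35). It runs from minute 35 to 35 + 12 = minute 47.
Drying needs all of ink mixing (finishes minute 47); press setup (finishes minute 50). That puts its earliest start at minute 50; it finishes at 50 + 25 = minute 75.
Folding has to wait for drying (finishes minute 75); press setup (finishes minute 50). The latest of these is minute 75, so folding runs minute 75 to 75 + 15 = minute 90.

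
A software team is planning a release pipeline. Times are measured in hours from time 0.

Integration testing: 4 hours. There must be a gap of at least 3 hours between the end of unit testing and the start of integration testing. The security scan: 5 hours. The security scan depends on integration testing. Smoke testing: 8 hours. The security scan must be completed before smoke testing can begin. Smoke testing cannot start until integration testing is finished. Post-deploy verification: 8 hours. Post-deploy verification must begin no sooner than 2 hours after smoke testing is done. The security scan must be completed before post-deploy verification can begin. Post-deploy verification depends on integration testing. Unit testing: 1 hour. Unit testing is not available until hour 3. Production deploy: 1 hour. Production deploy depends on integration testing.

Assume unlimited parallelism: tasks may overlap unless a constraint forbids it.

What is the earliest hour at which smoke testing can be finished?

Unit testing cannot begin until its own release at hour 3. It runs from hour 3 to 3 + 1 = hour 4.
Integration testing cannot begin until unit testing (finishes hour 4, plus 3-hour gap → hour 7). It runs from hour 7 to 7 + 4 = hour 11.
After integration testing (finishes hour 11), the security scan can start at hour 11 and finishes at hour 16.
Smoke testing cannot start until the security scan (finishes hour 16); integration testing (finishes hour 11). The controlling bound is hour 16, so smoke testing finishes at 16 + 8 = hour 24.

24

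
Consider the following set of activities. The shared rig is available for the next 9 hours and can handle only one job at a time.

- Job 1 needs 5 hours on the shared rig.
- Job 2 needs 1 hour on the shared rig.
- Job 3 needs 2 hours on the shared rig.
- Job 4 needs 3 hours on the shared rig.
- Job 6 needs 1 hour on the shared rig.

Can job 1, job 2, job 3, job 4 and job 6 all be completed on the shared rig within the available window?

Running back to back, the jobs need 5 + 1 + 2 + 3 + 1 = 12 hours on the shared rig.
Since 12 > 9, they cannot all fit.

No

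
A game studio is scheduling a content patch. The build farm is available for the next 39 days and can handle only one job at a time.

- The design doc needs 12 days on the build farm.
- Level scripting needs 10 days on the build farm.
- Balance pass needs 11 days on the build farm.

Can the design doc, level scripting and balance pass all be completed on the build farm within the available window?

Yes

Running back to back, the jobs need 12 + 10 + 11 = 33 days on the build farm.
Since 33 ≤ 39, they fit within the window.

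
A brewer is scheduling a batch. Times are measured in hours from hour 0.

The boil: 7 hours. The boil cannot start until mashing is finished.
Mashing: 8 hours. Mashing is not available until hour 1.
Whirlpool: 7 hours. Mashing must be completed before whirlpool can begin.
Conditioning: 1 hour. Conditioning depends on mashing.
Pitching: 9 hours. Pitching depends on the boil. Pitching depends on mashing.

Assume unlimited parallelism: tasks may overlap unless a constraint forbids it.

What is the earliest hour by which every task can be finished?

25

Mashing waits on its own release at hour 1, so it starts at hour 1 and finishes at 1 + 8 = hour 9.
After mashing (finishes hour 9), conditioning can start at hour 9 and finishes at hour 10.
Whirlpool cannot begin until mashing (finishes hour 9). It runs from hour 9 to 9 + 7 = hour 16.
The boil cannot begin until mashing (finishes hour 9). It runs from hour 9 to 9 + 7 = hour 16.
For pitching: the boil (finishes hour 16); mashing (finishes hour 9). Taking the maximum gives a start of hour 16, and it finishes at 16 + 9 = hour 25.
All tasks are finished once the last one completes. Finish times: Mashing at 9, The boil at 16, Whirlpool at 16, Pitching at 25, Conditioning at 10. The latest is hour 25.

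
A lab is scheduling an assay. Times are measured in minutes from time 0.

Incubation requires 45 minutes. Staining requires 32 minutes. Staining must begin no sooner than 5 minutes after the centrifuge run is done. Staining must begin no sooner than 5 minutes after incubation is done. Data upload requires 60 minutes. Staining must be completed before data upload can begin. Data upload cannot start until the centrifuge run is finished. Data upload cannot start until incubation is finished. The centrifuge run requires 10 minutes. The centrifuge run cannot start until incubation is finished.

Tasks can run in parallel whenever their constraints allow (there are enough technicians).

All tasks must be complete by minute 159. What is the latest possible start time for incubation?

Nothing follows data upload; the deadline of minute 159 is its only limit. It must start by 159 − 60 = minute 99.
Staining must finish before data upload (must start by minute 99). With a 32-minute duration, staining must start by 99 − 32 = minute 67.
The centrifuge run feeds staining (must start by minute 67, minus 5-minute gap → minute 62); data upload (must start by minute 99). Taking the minimum, the centrifuge run must finish by minute 62 and start by 62 − 10 = minute 52.
Incubation has several dependents: the centrifuge run (must start by minute 52); staining (must start by minute 67, minus 5-minute gap → minute 62); data upload (must start by minute 99). The earliest of those limits is minute 52, so incubation must start by 52 − 45 = minute 7.

7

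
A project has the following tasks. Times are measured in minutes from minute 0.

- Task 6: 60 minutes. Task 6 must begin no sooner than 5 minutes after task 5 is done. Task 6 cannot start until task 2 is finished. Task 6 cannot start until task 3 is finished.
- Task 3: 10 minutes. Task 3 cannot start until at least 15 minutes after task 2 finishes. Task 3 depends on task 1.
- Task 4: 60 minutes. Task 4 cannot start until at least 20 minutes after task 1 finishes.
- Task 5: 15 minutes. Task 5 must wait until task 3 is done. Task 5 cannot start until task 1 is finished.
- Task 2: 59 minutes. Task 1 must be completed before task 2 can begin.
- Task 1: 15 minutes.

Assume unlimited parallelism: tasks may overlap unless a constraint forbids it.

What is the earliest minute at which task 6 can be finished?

Task 1 has no prerequisites, so it starts at minute 0 and finishes at minute 15.
Task 2 waits on task 1 (finishes minute 15), so it starts at minute 15 and finishes at 15 + 59 = minute 74.
For task 3: task 2 (finishes minute 74, plus 15-minute gap → minute 89); task 1 (finishes minute 15). Taking the maximum gives a start of minute 89, and it finishes at 89 + 10 = minute 99.
Task 5 cannot start until task 3 (finishes minute 99); task 1 (finishes minute 15). The controlling bound is minute 99, so task 5 finishes at 99 + 15 = minute 114.
Task 6 cannot start until task 5 (finishes minute 114, plus 5-minute gap → minute 119); task 2 (finishes minute 74); task 3 (finishes minute 99). The controlling bound is minute 119, so task 6 finishes at 119 + 60 = minute 179.

179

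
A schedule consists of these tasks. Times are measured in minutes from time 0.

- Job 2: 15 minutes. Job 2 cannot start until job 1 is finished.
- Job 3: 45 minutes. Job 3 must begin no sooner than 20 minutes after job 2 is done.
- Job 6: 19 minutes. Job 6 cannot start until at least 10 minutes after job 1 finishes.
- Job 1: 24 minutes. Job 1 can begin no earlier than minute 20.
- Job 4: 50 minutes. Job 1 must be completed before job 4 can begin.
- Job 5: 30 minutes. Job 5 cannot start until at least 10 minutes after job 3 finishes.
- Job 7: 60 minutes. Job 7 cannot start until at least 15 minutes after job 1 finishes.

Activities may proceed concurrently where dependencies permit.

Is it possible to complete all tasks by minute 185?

After its own release at minute 20, job 1 can start at minute 20 and finishes at minute 44.
Job 7 waits on job 1 (finishes minute 44, plus 15-minute gap → minute 59), so it starts at minute 59 and finishes at 59 + 60 = minute 119.
Job 6 cannot begin until job 1 (finishes minute 44, plus 10-minute gap → minute 54). It runs from minute 54 to 54 + 19 = minute 73.
After job 1 (finishes minute 44), job 4 can start at minute 44 and finishes at minute 94.
Job 2 cannot begin until job 1 (finishes minute 44). It runs from minute 44 to 44 + 15 = minute 59.
Job 3 waits on job 2 (finishes minute 59, plus 20-minute gap → minute 79), so it starts at minute 79 and finishes at 79 + 45 = minute 124.
Job 5 cannot begin until job 3 (finishes minute 124, plus 10-minute gap → minute 134). It runs from minute 134 to 134 + 30 = minute 164.
Every task is finished by minute 164, which is no later than the deadline of 185, so the schedule is feasible.

Yes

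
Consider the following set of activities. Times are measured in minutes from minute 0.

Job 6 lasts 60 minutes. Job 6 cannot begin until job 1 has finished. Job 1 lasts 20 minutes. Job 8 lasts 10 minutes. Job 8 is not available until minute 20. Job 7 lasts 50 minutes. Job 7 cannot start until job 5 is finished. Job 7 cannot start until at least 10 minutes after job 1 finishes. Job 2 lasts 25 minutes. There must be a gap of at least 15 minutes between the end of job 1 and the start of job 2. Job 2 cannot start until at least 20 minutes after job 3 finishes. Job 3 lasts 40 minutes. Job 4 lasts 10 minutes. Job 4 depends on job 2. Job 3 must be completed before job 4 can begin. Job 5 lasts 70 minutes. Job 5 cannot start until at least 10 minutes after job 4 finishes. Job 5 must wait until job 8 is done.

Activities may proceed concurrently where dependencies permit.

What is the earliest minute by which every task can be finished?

225

After its own release at minute 20, job 8 can start at minute 20 and finishes at minute 30.
Nothing blocks job 3, so it runs from minute 0 to minute 40.
Job 1 has no prerequisites, so it starts at minute 0 and finishes at minute 20.
Job 6 waits on job 1 (finishes minute 20), so it starts at minute 20 and finishes at 20 + 60 = minute 80.
Job 2 has to wait for job 1 (finishes minute 20, plus 15-minute gap → minute 35); job 3 (finishes minute 40, plus 20-minute gap → minute 60). The latest of these is minute 60, so job 2 runs minute 60 to 60 + 25 = minute 85.
Job 4 has to wait for job 2 (finishes minute 85); job 3 (finishes minute 40). The latest of these is minute 85, so job 4 runs minute 85 to 85 + 10 = minute 95.
Job 5 needs all of job 4 (finishes minute 95, plus 10-minute gap → minute 105); job 8 (finishes minute 30). That puts its earliest start at minute 105; it finishes at 105 + 70 = minute 175.
Job 7 cannot start until job 5 (finishes minute 175); job 1 (finishes minute 20, plus 10-minute gap → minute 30). The controlling bound is minute 175, so job 7 finishes at 175 + 50 = minute 225.
All tasks are finished once the last one completes. Finish times: Job 1 at 20, Job 2 at 85, Job 3 at 40, Job 4 at 95, Job 5 at 175, Job 6 at 80, Job 7 at 225, Job 8 at 30. The latest is minute 225.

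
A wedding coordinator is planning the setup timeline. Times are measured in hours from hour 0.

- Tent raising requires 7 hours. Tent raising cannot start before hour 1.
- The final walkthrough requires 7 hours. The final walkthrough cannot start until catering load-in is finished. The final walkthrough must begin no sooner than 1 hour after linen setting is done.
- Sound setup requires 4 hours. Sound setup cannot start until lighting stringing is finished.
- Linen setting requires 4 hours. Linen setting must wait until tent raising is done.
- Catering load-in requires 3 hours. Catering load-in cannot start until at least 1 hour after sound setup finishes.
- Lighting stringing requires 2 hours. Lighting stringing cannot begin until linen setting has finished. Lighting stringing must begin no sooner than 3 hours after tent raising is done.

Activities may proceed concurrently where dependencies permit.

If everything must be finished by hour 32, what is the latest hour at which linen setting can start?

11

The final walkthrough must finish by hour 32; it takes 7 hours, so it must start by 32 − 7 = hour 25.
Catering load-in has to be done before the final walkthrough (must start by hour 25). That means finishing by hour 25, i.e. starting by 25 − 3 = hour 22.
Sound setup feeds into catering load-in (must start by hour 22, minus 1-hour gap → hour 21); so sound setup must finish by hour 21 and therefore start by hour 17.
Lighting stringing has to be done before sound setup (must start by hour 17). That means finishing by hour 17, i.e. starting by 17 − 2 = hour 15.
Linen setting feeds lighting stringing (must start by hour 15); the final walkthrough (must start by hour 25, minus 1-hour gap → hour 24). Taking the minimum, linen setting must finish by hour 15 and start by 15 − 4 = hour 11.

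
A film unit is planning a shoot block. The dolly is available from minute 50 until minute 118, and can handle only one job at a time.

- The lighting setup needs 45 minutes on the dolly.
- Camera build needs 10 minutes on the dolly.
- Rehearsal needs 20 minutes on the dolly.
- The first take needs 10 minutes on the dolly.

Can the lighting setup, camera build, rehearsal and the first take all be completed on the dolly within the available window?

No

The dolly window is 118 − 50 = 68 minutes.
Running back to back, the jobs need 45 + 10 + 20 + 10 = 85 minutes on the dolly.
Since 85 > 68, they cannot all fit.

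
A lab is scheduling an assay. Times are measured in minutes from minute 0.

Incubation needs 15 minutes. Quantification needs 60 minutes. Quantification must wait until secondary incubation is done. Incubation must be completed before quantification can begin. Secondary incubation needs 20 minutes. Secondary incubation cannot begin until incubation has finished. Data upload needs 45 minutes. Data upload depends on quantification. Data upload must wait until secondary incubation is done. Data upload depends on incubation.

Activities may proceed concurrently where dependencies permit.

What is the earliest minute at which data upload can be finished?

Nothing blocks incubation, so it runs from minute 0 to minute 15.
Secondary incubation cannot begin until incubation (finishes minute 15). It runs from minute 15 to 15 + 20 = minute 35.
Quantification needs all of secondary incubation (finishes minute 35); incubation (finishes minute 15). That puts its earliest start at minute 35; it finishes at 35 + 60 = minute 95.
For data upload: quantification (finishes minute 95); secondary incubation (finishes minute 35); incubation (finishes minute 15). Taking the maximum gives a start of minute 95, and it finishes at 95 + 45 = minute 140.

140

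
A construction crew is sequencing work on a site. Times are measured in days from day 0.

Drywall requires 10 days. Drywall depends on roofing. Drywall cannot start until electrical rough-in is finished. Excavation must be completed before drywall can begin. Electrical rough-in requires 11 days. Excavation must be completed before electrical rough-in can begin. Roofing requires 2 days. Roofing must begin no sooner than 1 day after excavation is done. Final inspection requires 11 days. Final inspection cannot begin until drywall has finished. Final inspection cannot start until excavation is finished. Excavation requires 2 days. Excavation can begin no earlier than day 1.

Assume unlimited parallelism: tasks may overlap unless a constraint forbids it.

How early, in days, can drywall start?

14

After its own release at day 1, excavation can start at day 1 and finishes at day 3.
Electrical rough-in waits on excavation (finishes day 3), so it starts at day 3 and finishes at 3 + 11 = day 14.
Roofing cannot begin until excavation (finishes day 3, plus 1-day gap → day 4). It runs from day 4 to 4 + 2 = day 6.
Drywall waits on roofing (finishes day 6); electrical rough-in (finishes day 14); excavation (finishes day 3). The latest of these is day 14, which is the earliest drywall can start.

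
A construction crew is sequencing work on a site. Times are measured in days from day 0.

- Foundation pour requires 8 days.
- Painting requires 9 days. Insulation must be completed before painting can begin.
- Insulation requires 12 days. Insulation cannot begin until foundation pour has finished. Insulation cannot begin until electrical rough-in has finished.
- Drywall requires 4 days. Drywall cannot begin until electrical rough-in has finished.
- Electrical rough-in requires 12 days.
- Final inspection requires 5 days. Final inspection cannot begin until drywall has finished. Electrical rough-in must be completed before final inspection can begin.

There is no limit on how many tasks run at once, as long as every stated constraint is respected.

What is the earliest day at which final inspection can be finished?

21

Electrical rough-in can start immediately at day 0; it finishes at day 12.
Drywall cannot begin until electrical rough-in (finishes day 12). It runs from day 12 to 12 + 4 = day 16.
Final inspection cannot start until drywall (finishes day 16); electrical rough-in (finishes day 12). The controlling bound is day 16, so final inspection finishes at 16 + 5 = day 21.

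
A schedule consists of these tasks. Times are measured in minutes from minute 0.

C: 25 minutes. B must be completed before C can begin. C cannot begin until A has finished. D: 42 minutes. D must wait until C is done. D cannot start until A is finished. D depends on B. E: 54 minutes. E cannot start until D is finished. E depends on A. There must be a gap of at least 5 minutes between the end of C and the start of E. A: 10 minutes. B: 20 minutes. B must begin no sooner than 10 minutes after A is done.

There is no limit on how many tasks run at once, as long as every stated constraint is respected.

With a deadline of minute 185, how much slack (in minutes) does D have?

24

A has no prerequisites, so it starts at minute 0 and finishes at minute 10.
B cannot begin until A (finishes minute 10, plus 10-minute gap → minute 20). It runs from minute 20 to 20 + 20 = minute 40.
C has to wait for B (finishes minute 40); A (finishes minute 10). The latest of these is minute 40, so C runs minute 40 to 40 + 25 = minute 65.
For D: C (finishes minute 65); A (finishes minute 10); B (finishes minute 40). Taking the maximum gives a start of minute 65, and it finishes at 65 + 42 = minute 107.

Working backward from the deadline:
To finish by minute 185, E (duration 54) must start no later than minute 131.
D must finish before E (must start by minute 131). With a 42-minute duration, D must start by 131 − 42 = minute 89.
So D can start as early as minute 65 and as late as minute 89, giving 89 − 65 = 24 minutes of slack.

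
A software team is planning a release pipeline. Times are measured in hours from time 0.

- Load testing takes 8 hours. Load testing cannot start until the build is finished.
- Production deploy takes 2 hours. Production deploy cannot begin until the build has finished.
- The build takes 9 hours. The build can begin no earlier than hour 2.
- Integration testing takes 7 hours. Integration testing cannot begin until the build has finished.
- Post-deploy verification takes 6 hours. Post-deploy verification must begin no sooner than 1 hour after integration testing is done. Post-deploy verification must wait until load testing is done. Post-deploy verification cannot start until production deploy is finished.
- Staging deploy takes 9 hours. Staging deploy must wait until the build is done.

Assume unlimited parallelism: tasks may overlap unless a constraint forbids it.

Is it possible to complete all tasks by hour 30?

Yes

The build cannot begin until its own release at hour 2. It runs from hour 2 to 2 + 9 = hour 11.
Production deploy cannot begin until the build (finishes hour 11). It runs from hour 11 to 11 + 2 = hour 13.
Load testing waits on the build (finishes hour 11), so it starts at hour 11 and finishes at 11 + 8 = hour 19.
Staging deploy waits on the build (finishes hour 11), so it starts at hour 11 and finishes at 11 + 9 = hour 20.
After the build (finishes hour 11), integration testing can start at hour 11 and finishes at hour 18.
Post-deploy verification has to wait for integration testing (finishes hour 18, plus 1-hour gap → hour 19); load testing (finishes hour 19); production deploy (finishes hour 13). The latest of these is hour 19, so post-deploy verification runs hour 19 to 19 + 6 = hour 25.
Every task is finished by hour 25, which is no later than the deadline of 30, so the schedule is feasible.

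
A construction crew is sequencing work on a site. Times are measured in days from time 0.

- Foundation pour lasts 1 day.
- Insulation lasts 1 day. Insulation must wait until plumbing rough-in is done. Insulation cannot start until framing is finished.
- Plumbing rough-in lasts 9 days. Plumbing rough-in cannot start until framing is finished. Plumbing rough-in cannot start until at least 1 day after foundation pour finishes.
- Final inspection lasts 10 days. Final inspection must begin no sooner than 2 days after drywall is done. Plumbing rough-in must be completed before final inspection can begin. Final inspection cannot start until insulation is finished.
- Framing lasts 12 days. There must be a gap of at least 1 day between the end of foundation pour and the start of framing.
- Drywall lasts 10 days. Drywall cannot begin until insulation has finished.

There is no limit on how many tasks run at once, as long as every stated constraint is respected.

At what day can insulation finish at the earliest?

Foundation pour can start immediately at day 0; it finishes at day 1.
Framing cannot begin until foundation pour (finishes day 1, plus 1-day gap → day 2). It runs from day 2 to 2 + 12 = day 14.
Plumbing rough-in has to wait for framing (finishes day 14); foundation pour (finishes day 1, plus 1-day gap → day 2). The latest of these is day 14, so plumbing rough-in runs day 14 to 14 + 9 = day 23.
Insulation needs all of plumbing rough-in (finishes day 23); framing (finishes day 14). That puts its earliest start at day 23; it finishes at 23 + 1 = day 24.

24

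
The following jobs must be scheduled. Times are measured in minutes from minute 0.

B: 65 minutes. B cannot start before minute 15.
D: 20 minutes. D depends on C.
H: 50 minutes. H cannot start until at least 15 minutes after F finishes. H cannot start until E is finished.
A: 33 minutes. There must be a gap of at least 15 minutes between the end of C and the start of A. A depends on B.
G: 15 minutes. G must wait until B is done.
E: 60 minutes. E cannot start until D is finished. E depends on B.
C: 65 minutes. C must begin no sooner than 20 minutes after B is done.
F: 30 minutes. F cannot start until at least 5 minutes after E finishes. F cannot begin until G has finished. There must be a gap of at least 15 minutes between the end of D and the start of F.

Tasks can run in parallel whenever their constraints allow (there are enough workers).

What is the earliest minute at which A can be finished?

213

After its own release at minute 15, B can start at minute 15 and finishes at minute 80.
C waits on B (finishes minute 80, plus 20-minute gap → minute 100), so it starts at minute 100 and finishes at 100 + 65 = minute 165.
A needs all of C (finishes minute 165, plus 15-minute gap → minute 180); B (finishes minute 80). That puts its earliest start at minute 180; it finishes at 180 + 33 = minute 213.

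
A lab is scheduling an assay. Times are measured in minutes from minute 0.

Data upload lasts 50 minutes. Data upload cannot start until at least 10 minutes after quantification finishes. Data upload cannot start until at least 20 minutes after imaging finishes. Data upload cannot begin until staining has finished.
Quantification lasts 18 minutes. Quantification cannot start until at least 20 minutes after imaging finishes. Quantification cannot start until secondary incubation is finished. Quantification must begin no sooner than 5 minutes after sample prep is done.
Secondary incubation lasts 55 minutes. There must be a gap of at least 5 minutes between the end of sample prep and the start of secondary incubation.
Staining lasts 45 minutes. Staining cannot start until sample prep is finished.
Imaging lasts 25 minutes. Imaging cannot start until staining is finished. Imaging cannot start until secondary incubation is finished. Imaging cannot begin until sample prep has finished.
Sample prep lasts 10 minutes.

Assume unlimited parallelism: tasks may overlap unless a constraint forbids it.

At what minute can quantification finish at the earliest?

Nothing blocks sample prep, so it runs from minute 0 to minute 10.
After sample prep (finishes minute 10, plus 5-minute gap → minute 15), secondary incubation can start at minute 15 and finishes at minute 70.
After sample prep (finishes minute 10), staining can start at minute 10 and finishes at minute 55.
Imaging needs all of staining (finishes minute 55); secondary incubation (finishes minute 70); sample prep (finishes minute 10). That puts its earliest start at minute 70; it finishes at 70 + 25 = minute 95.
For quantification: imaging (finishes minute 95, plus 20-minute gap → minute 115); secondary incubation (finishes minute 70); sample prep (finishes minute 10, plus 5-minute gap → minute 15). Taking the maximum gives a start of minute 115, and it finishes at 115 + 18 = minute 133.

133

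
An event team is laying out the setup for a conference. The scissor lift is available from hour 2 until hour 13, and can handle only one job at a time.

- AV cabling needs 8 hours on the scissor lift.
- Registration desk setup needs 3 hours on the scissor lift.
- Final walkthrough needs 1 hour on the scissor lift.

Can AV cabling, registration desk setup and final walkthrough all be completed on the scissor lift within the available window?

The scissor lift window is 13 − 2 = 11 hours.
Running back to back, the jobs need 8 + 3 + 1 = 12 hours on the scissor lift.
Since 12 > 11, they cannot all fit.

No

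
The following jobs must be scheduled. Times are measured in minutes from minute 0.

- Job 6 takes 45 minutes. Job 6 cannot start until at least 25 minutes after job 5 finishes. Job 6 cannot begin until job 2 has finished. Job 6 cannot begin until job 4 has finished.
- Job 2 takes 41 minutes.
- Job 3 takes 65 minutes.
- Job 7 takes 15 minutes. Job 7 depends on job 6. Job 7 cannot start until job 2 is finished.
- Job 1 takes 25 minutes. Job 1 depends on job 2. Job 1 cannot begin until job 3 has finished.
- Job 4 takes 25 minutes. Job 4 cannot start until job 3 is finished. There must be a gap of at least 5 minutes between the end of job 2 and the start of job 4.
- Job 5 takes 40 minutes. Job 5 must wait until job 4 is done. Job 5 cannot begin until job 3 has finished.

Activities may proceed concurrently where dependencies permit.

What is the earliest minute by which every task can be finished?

215

Nothing blocks job 3, so it runs from minute 0 to minute 65.
Nothing blocks job 2, so it runs from minute 0 to minute 41.
Job 4 has to wait for job 3 (finishes minute 65); job 2 (finishes minute 41, plus 5-minute gap → minute 46). The latest of these is minute 65, so job 4 runs minute 65 to 65 + 25 = minute 90.
Job 5 cannot start until job 4 (finishes minute 90); job 3 (finishes minute 65). The controlling bound is minute 90, so job 5 finishes at 90 + 40 = minute 130.
Job 6 has to wait for job 5 (finishes minute 130, plus 25-minute gap → minute 155); job 2 (finishes minute 41); job 4 (finishes minute 90). The latest of these is minute 155, so job 6 runs minute 155 to 155 + 45 = minute 200.
Job 7 has to wait for job 6 (finishes minute 200); job 2 (finishes minute 41). The latest of these is minute 200, so job 7 runs minute 200 to 200 + 15 = minute 215.
Job 1 cannot start until job 2 (finishes minute 41); job 3 (finishes minute 65). The controlling bound is minute 65, so job 1 finishes at 65 + 25 = minute 90.
All tasks are finished once the last one completes. Finish times: Job 1 at 90, Job 2 at 41, Job 3 at 65, Job 4 at 90, Job 5 at 130, Job 6 at 200, Job 7 at 215. The latest is minute 215.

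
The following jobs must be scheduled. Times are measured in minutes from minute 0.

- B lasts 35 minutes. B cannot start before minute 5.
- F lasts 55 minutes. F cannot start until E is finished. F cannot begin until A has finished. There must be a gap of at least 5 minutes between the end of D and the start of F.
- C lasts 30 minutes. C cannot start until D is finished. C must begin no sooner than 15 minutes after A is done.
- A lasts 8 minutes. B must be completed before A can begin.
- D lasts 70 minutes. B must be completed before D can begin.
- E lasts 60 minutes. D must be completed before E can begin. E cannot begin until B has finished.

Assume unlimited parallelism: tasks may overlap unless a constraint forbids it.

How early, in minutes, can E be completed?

170

B cannot begin until its own release at minute 5. It runs from minute 5 to 5 + 35 = minute 40.
D cannot begin until B (finishes minute 40). It runs from minute 40 to 40 + 70 = minute 110.
E cannot start until D (finishes minute 110); B (finishes minute 40). The controlling bound is minute 110, so E finishes at 110 + 60 = minute 170.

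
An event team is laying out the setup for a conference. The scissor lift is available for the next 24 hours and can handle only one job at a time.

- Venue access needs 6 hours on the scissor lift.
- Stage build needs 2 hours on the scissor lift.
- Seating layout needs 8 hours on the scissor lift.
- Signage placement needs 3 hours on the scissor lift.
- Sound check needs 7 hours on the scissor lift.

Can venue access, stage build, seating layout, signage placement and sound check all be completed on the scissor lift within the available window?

Running back to back, the jobs need 6 + 2 + 8 + 3 + 7 = 26 hours on the scissor lift.
Since 26 > 24, they cannot all fit.

No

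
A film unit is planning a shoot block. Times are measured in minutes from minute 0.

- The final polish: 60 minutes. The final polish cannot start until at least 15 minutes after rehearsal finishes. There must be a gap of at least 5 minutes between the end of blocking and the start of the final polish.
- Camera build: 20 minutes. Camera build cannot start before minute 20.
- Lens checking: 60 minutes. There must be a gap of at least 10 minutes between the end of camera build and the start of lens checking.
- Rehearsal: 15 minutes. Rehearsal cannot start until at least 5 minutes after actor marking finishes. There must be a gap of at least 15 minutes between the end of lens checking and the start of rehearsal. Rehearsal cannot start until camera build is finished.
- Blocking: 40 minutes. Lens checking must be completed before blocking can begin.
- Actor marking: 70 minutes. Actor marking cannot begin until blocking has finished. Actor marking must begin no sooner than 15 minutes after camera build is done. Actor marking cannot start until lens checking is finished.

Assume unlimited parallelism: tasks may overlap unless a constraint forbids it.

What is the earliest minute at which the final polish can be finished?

After its own release at minute 20, camera build can start at minute 20 and finishes at minute 40.
Lens checking cannot begin until camera build (finishes minute 40, plus 10-minute gap → minute 50). It runs from minute 50 to 50 + 60 = minute 110.
After lens checking (finishes minute 110), blocking can start at minute 110 and finishes at minute 150.
Actor marking needs all of blocking (finishes minute 150); camera build (finishes minute 40, plus 15-minute gap → minute 55); lens checking (finishes minute 110). That puts its earliest start at minute 150; it finishes at 150 + 70 = minute 220.
Rehearsal needs all of actor marking (finishes minute 220, plus 5-minute gap → minute 225); lens checking (finishes minute 110, plus 15-minute gap → minute 125); camera build (finishes minute 40). That puts its earliest start at minute 225; it finishes at 225 + 15 = minute 240.
For the final polish: rehearsal (finishes minute 240, plus 15-minute gap → minute 255); blocking (finishes minute 150, plus 5-minute gap → minute 155). Taking the maximum gives a start of minute 255, and it finishes at 255 + 60 = minute 315.

315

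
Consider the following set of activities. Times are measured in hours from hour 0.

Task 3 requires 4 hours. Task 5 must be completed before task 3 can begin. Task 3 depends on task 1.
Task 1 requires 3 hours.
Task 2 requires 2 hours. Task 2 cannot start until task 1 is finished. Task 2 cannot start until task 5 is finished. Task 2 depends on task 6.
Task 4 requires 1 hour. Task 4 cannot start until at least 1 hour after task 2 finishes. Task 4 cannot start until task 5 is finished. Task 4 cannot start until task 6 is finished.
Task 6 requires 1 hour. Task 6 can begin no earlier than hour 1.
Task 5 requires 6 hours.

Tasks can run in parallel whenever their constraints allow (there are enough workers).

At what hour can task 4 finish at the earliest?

Task 6 cannot begin until its own release at hour 1. It runs from hour 1 to 1 + 1 = hour 2.
Task 5 has no prerequisites, so it starts at hour 0 and finishes at hour 6.
Nothing blocks task 1, so it runs from hour 0 to hour 3.
Task 2 has to wait for task 1 (finishes hour 3); task 5 (finishes hour 6); task 6 (finishes hour 2). The latest of these is hour 6, so task 2 runs hour 6 to 6 + 2 = hour 8.
Task 4 has to wait for task 2 (finishes hour 8, plus 1-hour gap → hour 9); task 5 (finishes hour 6); task 6 (finishes hour 2). The latest of these is hour 9, so task 4 runs hour 9 to 9 + 1 = hour 10.

10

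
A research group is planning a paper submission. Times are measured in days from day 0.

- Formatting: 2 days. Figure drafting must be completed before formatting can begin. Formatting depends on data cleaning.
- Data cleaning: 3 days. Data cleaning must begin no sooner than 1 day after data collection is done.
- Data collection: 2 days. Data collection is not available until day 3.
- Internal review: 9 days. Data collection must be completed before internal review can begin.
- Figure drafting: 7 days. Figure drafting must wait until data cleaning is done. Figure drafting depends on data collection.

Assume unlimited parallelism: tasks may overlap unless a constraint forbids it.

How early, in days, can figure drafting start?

Data collection cannot begin until its own release at day 3. It runs from day 3 to 3 + 2 = day 5.
Data cleaning cannot begin until data collection (finishes day 5, plus 1-day gap → day 6). It runs from day 6 to 6 + 3 = day 9.
Figure drafting waits on data cleaning (finishes day 9); data collection (finishes day 5). The latest of these is day 9, which is the earliest figure drafting can start.

9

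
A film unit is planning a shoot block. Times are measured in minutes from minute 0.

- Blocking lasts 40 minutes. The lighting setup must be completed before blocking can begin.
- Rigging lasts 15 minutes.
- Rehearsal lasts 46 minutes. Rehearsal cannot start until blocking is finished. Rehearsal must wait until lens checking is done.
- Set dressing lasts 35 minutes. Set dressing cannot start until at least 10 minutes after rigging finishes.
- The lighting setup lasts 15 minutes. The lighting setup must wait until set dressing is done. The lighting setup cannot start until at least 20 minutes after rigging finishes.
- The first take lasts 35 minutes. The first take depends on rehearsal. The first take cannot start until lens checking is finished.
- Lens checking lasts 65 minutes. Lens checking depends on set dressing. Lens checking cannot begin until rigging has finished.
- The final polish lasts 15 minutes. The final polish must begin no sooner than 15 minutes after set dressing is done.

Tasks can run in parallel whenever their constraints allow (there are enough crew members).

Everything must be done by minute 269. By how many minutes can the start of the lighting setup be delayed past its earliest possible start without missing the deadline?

73

Nothing blocks rigging, so it runs from minute 0 to minute 15.
After rigging (finishes minute 15, plus 10-minute gap → minute 25), set dressing can start at minute 25 and finishes at minute 60.
The lighting setup needs all of set dressing (finishes minute 60); rigging (finishes minute 15, plus 20-minute gap → minute 35). That puts its earliest start at minute 60; it finishes at 60 + 15 = minute 75.

Working backward from the deadline:
The first take has no dependents, so it just needs to finish by minute 269. Starting by 269 − 35 = minute 234 achieves that.
Rehearsal must finish before the first take (must start by minute 234). With a 46-minute duration, rehearsal must start by 234 − 46 = minute 188.
Since rehearsal (must start by minute 188) depends on it, blocking must finish by minute 188. Backing off its 40-minute duration gives a latest start of minute 148.
Since blocking (must start by minute 148) depends on it, the lighting setup must finish by minute 148. Backing off its 15-minute duration gives a latest start of minute 133.
So the lighting setup can start as early as minute 60 and as late as minute 133, giving 133 − 60 = 73 minutes of slack.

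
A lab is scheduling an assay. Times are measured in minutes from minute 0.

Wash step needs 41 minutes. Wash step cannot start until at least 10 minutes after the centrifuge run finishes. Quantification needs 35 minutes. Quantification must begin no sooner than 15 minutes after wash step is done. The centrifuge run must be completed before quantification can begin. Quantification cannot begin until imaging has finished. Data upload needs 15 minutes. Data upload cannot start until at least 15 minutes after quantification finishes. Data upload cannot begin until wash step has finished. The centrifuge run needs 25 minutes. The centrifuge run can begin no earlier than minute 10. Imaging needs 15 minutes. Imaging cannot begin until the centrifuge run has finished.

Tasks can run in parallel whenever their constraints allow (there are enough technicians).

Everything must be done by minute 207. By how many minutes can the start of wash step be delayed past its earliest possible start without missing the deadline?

41

The centrifuge run cannot begin until its own release at minute 10. It runs from minute 10 to 10 + 25 = minute 35.
Wash step waits on the centrifuge run (finishes minute 35, plus 10-minute gap → minute 45), so it starts at minute 45 and finishes at 45 + 41 = minute 86.

Working backward from the deadline:
Nothing follows data upload; the deadline of minute 207 is its only limit. It must start by 207 − 15 = minute 192.
Since data upload (must start by minute 192, minus 15-minute gap → minute 177) depends on it, quantification must finish by minute 177. Backing off its 35-minute duration gives a latest start of minute 142.
Wash step must finish in time for quantification (must start by minute 142, minus 15-minute gap → minute 127); data upload (must start by minute 192). The tightest is minute 127, so wash step must start by 127 − 41 = minute 86.
So wash step can start as early as minute 45 and as late as minute 86, giving 86 − 45 = 41 minutes of slack.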